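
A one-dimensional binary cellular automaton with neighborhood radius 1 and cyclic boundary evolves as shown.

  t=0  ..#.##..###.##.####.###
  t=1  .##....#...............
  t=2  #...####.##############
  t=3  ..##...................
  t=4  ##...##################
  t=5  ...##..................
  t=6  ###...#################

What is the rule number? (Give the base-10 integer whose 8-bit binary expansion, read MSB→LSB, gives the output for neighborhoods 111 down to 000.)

  nb ###: next=.  (t=0,i=9, bit7=0)
  nb ##.: next=.  (t=0,i=5, bit6=0)
  nb #.#: next=.  (t=0,i=3, bit5=0)
  nb #..: next=.  (t=0,i=0, bit4=0)
  nb .##: next=.  (t=0,i=4, bit3=0)
  nb .#.: next=#  (t=0,i=2, bit2=1)
  nb ..#: next=#  (t=0,i=1, bit1=1)
  nb ...: next=#  (t=1,i=4, bit0=1)
  bits 00000111 = 7

7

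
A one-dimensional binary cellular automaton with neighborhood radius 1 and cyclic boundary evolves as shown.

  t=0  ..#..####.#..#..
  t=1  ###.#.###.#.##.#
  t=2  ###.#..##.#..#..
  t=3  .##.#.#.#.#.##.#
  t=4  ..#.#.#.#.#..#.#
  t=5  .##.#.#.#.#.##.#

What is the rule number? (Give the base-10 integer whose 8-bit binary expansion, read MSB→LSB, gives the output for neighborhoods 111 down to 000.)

199

  ###|#  b7=1 t=0,i=6
  ##.|#  b6=1 t=0,i=8
  #.#|.  b5=0 t=0,i=9
  #..|.  b4=0 t=0,i=3
  .##|.  b3=0 t=0,i=5
  .#.|#  b2=1 t=0,i=2
  ..#|#  b1=1 t=0,i=1
  ...|#  b0=1 t=0,i=0
  bits 11000111 = 199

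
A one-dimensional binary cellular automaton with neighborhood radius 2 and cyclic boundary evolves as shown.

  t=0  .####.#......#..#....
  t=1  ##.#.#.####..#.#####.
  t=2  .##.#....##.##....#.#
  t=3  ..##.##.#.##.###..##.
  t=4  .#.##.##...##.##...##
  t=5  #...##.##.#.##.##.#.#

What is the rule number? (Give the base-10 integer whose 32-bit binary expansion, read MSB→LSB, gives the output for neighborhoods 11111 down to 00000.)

1560638905

  [31] ##### => .  t=1,i=17
  [30] ####. => #  t=0,i=3
  [29] ###.# => .  t=0,i=4
  [28] ###.. => #  t=1,i=10
  [27] ##.## => #  t=1,i=20
  [26] ##.#. => #  t=0,i=5
  [25] ##..# => .  t=1,i=11
  [24] ##... => #  t=2,i=14
  [23] #.### => .  t=1,i=7
  [22] #.##. => .  t=1,i=0
  [21] #.#.# => .  t=1,i=3
  [20] #.#.. => .  t=0,i=6
  [19] #..## => .  t=3,i=17
  [18] #..#. => #  t=0,i=15
  [17] #...# => .  t=3,i=0
  [16] #.... => #  t=0,i=8
  [15] .#### => .  t=0,i=2
  [14] .###. => #  t=3,i=14
  [13] .##.# => #  t=1,i=1
  [12] .##.. => #  t=2,i=13
  [11] .#.## => .  t=1,i=6
  [10] .#.#. => #  t=1,i=4
  [9] .#..# => .  t=0,i=14
  [8] .#... => #  t=0,i=7
  [7] ..### => #  t=0,i=1
  [6] ..##. => .  t=2,i=9
  [5] ..#.# => #  t=1,i=13
  [4] ..#.. => #  t=0,i=13
  [3] ...## => #  t=0,i=0
  [2] ...#. => .  t=0,i=12
  [1] ....# => .  t=0,i=11
  [0] ..... => #  t=0,i=9
  bits 01011101000001010111010110111001 = 1560638905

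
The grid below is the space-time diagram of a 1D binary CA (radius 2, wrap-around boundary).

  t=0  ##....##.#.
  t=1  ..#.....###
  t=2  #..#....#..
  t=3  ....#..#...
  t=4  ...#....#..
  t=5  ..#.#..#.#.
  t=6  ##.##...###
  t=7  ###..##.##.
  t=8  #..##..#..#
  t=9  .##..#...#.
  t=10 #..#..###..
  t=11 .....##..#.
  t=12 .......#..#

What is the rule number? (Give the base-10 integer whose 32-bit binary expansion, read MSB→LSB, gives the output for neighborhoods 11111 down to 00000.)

  nb #####: next=.  (t=6,i=10, bit31=0)
  nb ####.: next=#  (t=6,i=0, bit30=1)
  nb ###.#: next=#  (t=6,i=1, bit29=1)
  nb ###..: next=.  (t=1,i=10, bit28=0)
  nb ##.##: next=#  (t=6,i=2, bit27=1)
  nb ##.#.: next=#  (t=0,i=8, bit26=1)
  nb ##..#: next=#  (t=1,i=0, bit25=1)
  nb ##...: next=#  (t=0,i=2, bit24=1)
  nb #.###: next=#  (t=7,i=0, bit23=1)
  nb #.##.: next=.  (t=0,i=0, bit22=0)
  nb #.#.#: next=#  (t=0,i=9, bit21=1)
  nb #.#..: next=#  (t=5,i=4, bit20=1)
  nb #..##: next=#  (t=7,i=4, bit19=1)
  nb #..#.: next=.  (t=1,i=1, bit18=0)
  nb #...#: next=#  (t=5,i=0, bit17=1)
  nb #....: next=.  (t=0,i=3, bit16=0)
  nb .####: next=#  (t=6,i=9, bit15=1)
  nb .###.: next=.  (t=1,i=9, bit14=0)
  nb .##.#: next=.  (t=0,i=7, bit13=0)
  nb .##..: next=.  (t=0,i=1, bit12=0)
  nb .#.##: next=#  (t=0,i=10, bit11=1)
  nb .#.#.: next=#  (t=5,i=3, bit10=1)
  nb .#..#: next=.  (t=2,i=1, bit9=0)
  nb .#...: next=#  (t=1,i=3, bit8=1)
  nb ..###: next=#  (t=1,i=8, bit7=1)
  nb ..##.: next=.  (t=0,i=6, bit6=0)
  nb ..#.#: next=.  (t=5,i=2, bit5=0)
  nb ..#..: next=.  (t=1,i=2, bit4=0)
  nb ...##: next=.  (t=0,i=5, bit3=0)
  nb ...#.: next=#  (t=2,i=7, bit2=1)
  nb ....#: next=.  (t=0,i=4, bit1=0)
  nb .....: next=.  (t=1,i=5, bit0=0)
  bits 01101111101110101000110110000100 = 1874496900

1874496900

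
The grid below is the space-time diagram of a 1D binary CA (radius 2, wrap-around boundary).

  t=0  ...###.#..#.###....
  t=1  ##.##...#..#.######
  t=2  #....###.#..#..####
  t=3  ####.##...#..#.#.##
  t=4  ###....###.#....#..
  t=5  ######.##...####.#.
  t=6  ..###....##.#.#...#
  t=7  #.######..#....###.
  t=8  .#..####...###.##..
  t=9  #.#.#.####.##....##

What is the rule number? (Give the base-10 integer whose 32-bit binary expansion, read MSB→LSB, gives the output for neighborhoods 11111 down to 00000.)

3506662279

  ##### -> #   bit 31 = 1  t=1,i=15
  ####. -> #   bit 30 = 1  t=1,i=0
  ###.# -> .   bit 29 = 0  t=0,i=5
  ###.. -> #   bit 28 = 1  t=0,i=14
  ##.## -> .   bit 27 = 0  t=1,i=2
  ##.#. -> .   bit 26 = 0  t=0,i=6
  ##..# -> .   bit 25 = 0  t=7,i=8
  ##... -> #   bit 24 = 1  t=0,i=15
  #.### -> .   bit 23 = 0  t=0,i=12
  #.##. -> .   bit 22 = 0  t=1,i=3
  #.#.# -> .   bit 21 = 0  t=3,i=15
  #.#.. -> .   bit 20 = 0  t=0,i=7
  #..## -> .   bit 19 = 0  t=2,i=14
  #..#. -> .   bit 18 = 0  t=0,i=9
  #...# -> #   bit 17 = 1  t=1,i=6
  #.... -> #   bit 16 = 1  t=0,i=16
  .#### -> .   bit 15 = 0  t=1,i=14
  .###. -> #   bit 14 = 1  t=0,i=4
  .##.# -> #   bit 13 = 1  t=6,i=10
  .##.. -> .   bit 12 = 0  t=1,i=4
  .#.## -> #   bit 11 = 1  t=0,i=11
  .#.#. -> .   bit 10 = 0  t=3,i=14
  .#..# -> #   bit 9 = 1  t=0,i=8
  .#... -> #   bit 8 = 1  t=4,i=12
  ..### -> #   bit 7 = 1  t=0,i=3
  ..##. -> .   bit 6 = 0  t=6,i=9
  ..#.# -> .   bit 5 = 0  t=0,i=10
  ..#.. -> .   bit 4 = 0  t=1,i=8
  ...## -> .   bit 3 = 0  t=0,i=2
  ...#. -> #   bit 2 = 1  t=1,i=7
  ....# -> #   bit 1 = 1  t=0,i=1
  ..... -> #   bit 0 = 1  t=0,i=0
  bits 11010001000000110110101110000111 = 3506662279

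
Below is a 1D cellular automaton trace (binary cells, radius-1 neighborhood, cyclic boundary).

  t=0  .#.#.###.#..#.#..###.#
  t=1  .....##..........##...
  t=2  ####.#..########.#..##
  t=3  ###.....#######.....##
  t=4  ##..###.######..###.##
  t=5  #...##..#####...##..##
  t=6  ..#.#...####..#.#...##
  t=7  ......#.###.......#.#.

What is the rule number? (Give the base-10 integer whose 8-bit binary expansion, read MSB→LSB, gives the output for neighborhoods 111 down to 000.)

  [7] ### => #  t=0,i=6
  [6] ##. => .  t=0,i=7
  [5] #.# => .  t=0,i=0
  [4] #.. => .  t=0,i=10
  [3] .## => #  t=0,i=5
  [2] .#. => .  t=0,i=1
  [1] ..# => .  t=0,i=11
  [0] ... => #  t=1,i=0
  bits 10001001 = 137

137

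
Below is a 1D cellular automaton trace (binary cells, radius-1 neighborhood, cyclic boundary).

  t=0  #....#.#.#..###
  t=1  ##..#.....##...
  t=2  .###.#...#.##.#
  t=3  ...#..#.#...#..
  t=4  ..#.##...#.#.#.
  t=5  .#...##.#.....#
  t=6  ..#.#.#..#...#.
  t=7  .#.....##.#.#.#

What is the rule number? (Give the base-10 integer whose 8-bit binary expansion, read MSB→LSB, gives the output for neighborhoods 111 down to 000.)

82

  [7] ### => .  t=0,i=13
  [6] ##. => #  t=0,i=0
  [5] #.# => .  t=0,i=6
  [4] #.. => #  t=0,i=1
  [3] .## => .  t=0,i=12
  [2] .#. => .  t=0,i=5
  [1] ..# => #  t=0,i=4
  [0] ... => .  t=0,i=2
  bits 01010010 = 82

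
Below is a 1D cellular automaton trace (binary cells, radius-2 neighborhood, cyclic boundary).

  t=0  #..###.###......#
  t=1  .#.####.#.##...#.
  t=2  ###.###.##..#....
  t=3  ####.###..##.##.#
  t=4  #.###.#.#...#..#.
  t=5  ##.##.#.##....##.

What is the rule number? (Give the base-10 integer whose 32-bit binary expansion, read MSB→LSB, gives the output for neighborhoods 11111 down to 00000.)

1798687144

  ##### -> .   bit 31 = 0  t=3,i=1
  ####. -> #   bit 30 = 1  t=1,i=5
  ###.# -> #   bit 29 = 1  t=0,i=5
  ###.. -> .   bit 28 = 0  t=0,i=9
  ##.## -> #   bit 27 = 1  t=0,i=6
  ##.#. -> .   bit 26 = 0  t=1,i=7
  ##..# -> #   bit 25 = 1  t=0,i=1
  ##... -> #   bit 24 = 1  t=0,i=10
  #.### -> .   bit 23 = 0  t=0,i=7
  #.##. -> .   bit 22 = 0  t=1,i=10
  #.#.# -> #   bit 21 = 1  t=1,i=8
  #.#.. -> #   bit 20 = 1  t=4,i=8
  #..## -> .   bit 19 = 0  t=0,i=2
  #..#. -> #   bit 18 = 1  t=1,i=0
  #...# -> .   bit 17 = 0  t=1,i=13
  #.... -> #   bit 16 = 1  t=0,i=11
  .#### -> #   bit 15 = 1  t=1,i=4
  .###. -> #   bit 14 = 1  t=0,i=4
  .##.# -> .   bit 13 = 0  t=3,i=11
  .##.. -> .   bit 12 = 0  t=0,i=0
  .#.## -> #   bit 11 = 1  t=1,i=2
  .#.#. -> .   bit 10 = 0  t=4,i=7
  .#..# -> .   bit 9 = 0  t=1,i=16
  .#... -> #   bit 8 = 1  t=2,i=13
  ..### -> #   bit 7 = 1  t=0,i=3
  ..##. -> .   bit 6 = 0  t=0,i=16
  ..#.# -> #   bit 5 = 1  t=1,i=1
  ..#.. -> .   bit 4 = 0  t=1,i=15
  ...## -> #   bit 3 = 1  t=0,i=15
  ...#. -> .   bit 2 = 0  t=1,i=14
  ....# -> .   bit 1 = 0  t=0,i=14
  ..... -> .   bit 0 = 0  t=0,i=12
  bits 01101011001101011100100110101000 = 1798687144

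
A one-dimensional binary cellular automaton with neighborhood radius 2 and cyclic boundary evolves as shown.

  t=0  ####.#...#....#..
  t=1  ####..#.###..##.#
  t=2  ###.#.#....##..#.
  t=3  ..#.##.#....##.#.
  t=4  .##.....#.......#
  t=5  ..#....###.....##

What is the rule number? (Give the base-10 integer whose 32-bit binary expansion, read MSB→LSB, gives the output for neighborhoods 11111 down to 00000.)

3928528308

  nb #####: next=#  (t=1,i=1, bit31=1)
  nb ####.: next=#  (t=0,i=2, bit30=1)
  nb ###.#: next=#  (t=0,i=3, bit29=1)
  nb ###..: next=.  (t=1,i=3, bit28=0)
  nb ##.##: next=#  (t=1,i=15, bit27=1)
  nb ##.#.: next=.  (t=0,i=4, bit26=0)
  nb ##..#: next=#  (t=1,i=4, bit25=1)
  nb ##...: next=.  (t=4,i=3, bit24=0)
  nb #.###: next=.  (t=1,i=8, bit23=0)
  nb #.##.: next=.  (t=3,i=4, bit22=0)
  nb #.#.#: next=#  (t=2,i=4, bit21=1)
  nb #.#..: next=.  (t=0,i=5, bit20=0)
  nb #..##: next=#  (t=0,i=16, bit19=1)
  nb #..#.: next=.  (t=1,i=5, bit18=0)
  nb #...#: next=.  (t=0,i=7, bit17=0)
  nb #....: next=.  (t=0,i=11, bit16=0)
  nb .####: next=#  (t=0,i=1, bit15=1)
  nb .###.: next=.  (t=1,i=9, bit14=0)
  nb .##.#: next=.  (t=1,i=14, bit13=0)
  nb .##..: next=#  (t=2,i=12, bit12=1)
  nb .#.##: next=.  (t=1,i=7, bit11=0)
  nb .#.#.: next=#  (t=2,i=5, bit10=1)
  nb .#..#: next=.  (t=0,i=15, bit9=0)
  nb .#...: next=#  (t=0,i=6, bit8=1)
  nb ..###: next=#  (t=0,i=0, bit7=1)
  nb ..##.: next=.  (t=1,i=13, bit6=0)
  nb ..#.#: next=#  (t=1,i=6, bit5=1)
  nb ..#..: next=#  (t=0,i=9, bit4=1)
  nb ...##: next=.  (t=2,i=10, bit3=0)
  nb ...#.: next=#  (t=0,i=8, bit2=1)
  nb ....#: next=.  (t=0,i=12, bit1=0)
  nb .....: next=.  (t=4,i=5, bit0=0)
  bits 11101010001010001001010110110100 = 3928528308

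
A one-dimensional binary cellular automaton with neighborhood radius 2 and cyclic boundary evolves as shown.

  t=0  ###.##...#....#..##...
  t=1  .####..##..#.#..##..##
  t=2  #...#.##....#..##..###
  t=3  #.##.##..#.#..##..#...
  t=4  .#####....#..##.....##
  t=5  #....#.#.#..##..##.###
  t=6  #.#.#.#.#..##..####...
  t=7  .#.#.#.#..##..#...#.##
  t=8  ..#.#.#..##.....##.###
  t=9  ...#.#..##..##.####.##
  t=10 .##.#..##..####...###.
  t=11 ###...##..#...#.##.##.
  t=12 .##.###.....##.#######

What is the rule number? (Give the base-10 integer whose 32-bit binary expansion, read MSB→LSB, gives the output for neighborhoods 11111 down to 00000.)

944467021

  #####|.  b31=0 t=4,i=3
  ####.|.  b30=0 t=1,i=3
  ###.#|#  b29=1 t=0,i=2
  ###..|#  b28=1 t=1,i=4
  ##.##|#  b27=1 t=0,i=3
  ##.#.|.  b26=0 t=7,i=0
  ##..#|.  b25=0 t=1,i=5
  ##...|.  b24=0 t=0,i=6
  #.###|.  b23=0 t=1,i=1
  #.##.|#  b22=1 t=0,i=4
  #.#.#|.  b21=0 t=5,i=7
  #.#..|.  b20=0 t=1,i=13
  #..##|#  b19=1 t=0,i=16
  #..#.|.  b18=0 t=1,i=10
  #...#|#  b17=1 t=0,i=7
  #....|#  b16=1 t=0,i=11
  .####|.  b15=0 t=1,i=2
  .###.|#  b14=1 t=0,i=1
  .##.#|#  b13=1 t=1,i=21
  .##..|.  b12=0 t=0,i=5
  .#.##|#  b11=1 t=2,i=5
  .#.#.|#  b10=1 t=1,i=12
  .#..#|.  b9=0 t=0,i=15
  .#...|.  b8=0 t=0,i=10
  ..###|.  b7=0 t=0,i=0
  ..##.|#  b6=1 t=0,i=17
  ..#.#|.  b5=0 t=1,i=11
  ..#..|.  b4=0 t=0,i=9
  ...##|#  b3=1 t=0,i=21
  ...#.|#  b2=1 t=0,i=8
  ....#|.  b1=0 t=0,i=12
  .....|#  b0=1 t=4,i=17
  bits 00111000010010110110110001001101 = 944467021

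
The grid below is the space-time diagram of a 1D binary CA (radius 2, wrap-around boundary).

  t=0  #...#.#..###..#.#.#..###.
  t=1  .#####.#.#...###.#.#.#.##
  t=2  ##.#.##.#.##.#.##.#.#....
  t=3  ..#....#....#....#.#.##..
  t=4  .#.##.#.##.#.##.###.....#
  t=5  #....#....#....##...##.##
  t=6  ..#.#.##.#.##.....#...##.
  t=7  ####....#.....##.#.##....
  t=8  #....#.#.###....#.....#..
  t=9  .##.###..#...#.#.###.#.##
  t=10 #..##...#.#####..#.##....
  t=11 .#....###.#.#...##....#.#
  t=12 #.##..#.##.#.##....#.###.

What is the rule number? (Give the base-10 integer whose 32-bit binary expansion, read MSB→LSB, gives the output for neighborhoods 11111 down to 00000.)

  nb #####: next=#  (t=1,i=3, bit31=1)
  nb ####.: next=.  (t=1,i=4, bit30=0)
  nb ###.#: next=#  (t=0,i=23, bit29=1)
  nb ###..: next=.  (t=0,i=11, bit28=0)
  nb ##.##: next=#  (t=1,i=0, bit27=1)
  nb ##.#.: next=#  (t=0,i=24, bit26=1)
  nb ##..#: next=.  (t=0,i=12, bit25=0)
  nb ##...: next=.  (t=3,i=23, bit24=0)
  nb #.###: next=#  (t=1,i=1, bit23=1)
  nb #.##.: next=.  (t=1,i=23, bit22=0)
  nb #.#.#: next=.  (t=0,i=16, bit21=0)
  nb #.#..: next=.  (t=0,i=0, bit20=0)
  nb #..##: next=.  (t=0,i=8, bit19=0)
  nb #..#.: next=#  (t=0,i=13, bit18=1)
  nb #...#: next=#  (t=0,i=2, bit17=1)
  nb #....: next=#  (t=2,i=22, bit16=1)
  nb .####: next=.  (t=1,i=2, bit15=0)
  nb .###.: next=.  (t=0,i=10, bit14=0)
  nb .##.#: next=.  (t=1,i=24, bit13=0)
  nb .##..: next=.  (t=3,i=22, bit12=0)
  nb .#.##: next=.  (t=1,i=22, bit11=0)
  nb .#.#.: next=#  (t=0,i=5, bit10=1)
  nb .#..#: next=#  (t=0,i=7, bit9=1)
  nb .#...: next=#  (t=0,i=1, bit8=1)
  nb ..###: next=#  (t=0,i=9, bit7=1)
  nb ..##.: next=.  (t=2,i=0, bit6=0)
  nb ..#.#: next=#  (t=0,i=4, bit5=1)
  nb ..#..: next=.  (t=3,i=2, bit4=0)
  nb ...##: next=.  (t=1,i=12, bit3=0)
  nb ...#.: next=#  (t=0,i=3, bit2=1)
  nb ....#: next=.  (t=2,i=23, bit1=0)
  nb .....: next=#  (t=4,i=21, bit0=1)
  bits 10101100100001110000011110100101 = 2894530469

2894530469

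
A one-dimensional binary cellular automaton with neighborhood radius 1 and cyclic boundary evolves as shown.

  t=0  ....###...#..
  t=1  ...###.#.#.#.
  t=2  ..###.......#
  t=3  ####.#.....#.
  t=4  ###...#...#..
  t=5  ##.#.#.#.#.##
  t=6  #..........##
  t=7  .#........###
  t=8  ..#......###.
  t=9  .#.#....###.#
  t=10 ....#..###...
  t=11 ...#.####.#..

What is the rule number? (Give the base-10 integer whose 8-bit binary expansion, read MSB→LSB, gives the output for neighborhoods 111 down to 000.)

154

  nb ###: next=#  (t=0,i=5, bit7=1)
  nb ##.: next=.  (t=0,i=6, bit6=0)
  nb #.#: next=.  (t=1,i=6, bit5=0)
  nb #..: next=#  (t=0,i=7, bit4=1)
  nb .##: next=#  (t=0,i=4, bit3=1)
  nb .#.: next=.  (t=0,i=10, bit2=0)
  nb ..#: next=#  (t=0,i=3, bit1=1)
  nb ...: next=.  (t=0,i=0, bit0=0)
  bits 10011010 = 154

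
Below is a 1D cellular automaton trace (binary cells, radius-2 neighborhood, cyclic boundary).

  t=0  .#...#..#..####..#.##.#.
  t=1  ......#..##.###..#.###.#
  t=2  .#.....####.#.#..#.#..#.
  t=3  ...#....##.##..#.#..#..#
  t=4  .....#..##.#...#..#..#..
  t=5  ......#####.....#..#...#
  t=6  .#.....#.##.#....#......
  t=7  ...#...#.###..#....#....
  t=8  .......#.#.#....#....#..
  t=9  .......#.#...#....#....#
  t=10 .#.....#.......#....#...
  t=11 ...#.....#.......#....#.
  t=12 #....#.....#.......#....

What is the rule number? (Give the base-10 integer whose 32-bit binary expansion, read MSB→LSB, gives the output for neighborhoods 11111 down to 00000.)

  nb #####: next=.  (t=5,i=8, bit31=0)
  nb ####.: next=#  (t=0,i=13, bit30=1)
  nb ###.#: next=.  (t=1,i=21, bit29=0)
  nb ###..: next=#  (t=0,i=14, bit28=1)
  nb ##.##: next=.  (t=1,i=11, bit27=0)
  nb ##.#.: next=#  (t=0,i=21, bit26=1)
  nb ##..#: next=.  (t=0,i=15, bit25=0)
  nb ##...: next=.  (t=5,i=11, bit24=0)
  nb #.###: next=#  (t=1,i=12, bit23=1)
  nb #.##.: next=#  (t=0,i=19, bit22=1)
  nb #.#.#: next=#  (t=2,i=12, bit21=1)
  nb #.#..: next=.  (t=0,i=22, bit20=0)
  nb #..##: next=#  (t=0,i=10, bit19=1)
  nb #..#.: next=.  (t=0,i=0, bit18=0)
  nb #...#: next=.  (t=0,i=3, bit17=0)
  nb #....: next=#  (t=1,i=1, bit16=1)
  nb .####: next=#  (t=0,i=12, bit15=1)
  nb .###.: next=.  (t=1,i=13, bit14=0)
  nb .##.#: next=#  (t=0,i=20, bit13=1)
  nb .##..: next=.  (t=3,i=12, bit12=0)
  nb .#.##: next=.  (t=0,i=18, bit11=0)
  nb .#.#.: next=.  (t=2,i=13, bit10=0)
  nb .#..#: next=#  (t=0,i=6, bit9=1)
  nb .#...: next=.  (t=0,i=2, bit8=0)
  nb ..###: next=.  (t=0,i=11, bit7=0)
  nb ..##.: next=#  (t=1,i=9, bit6=1)
  nb ..#.#: next=#  (t=0,i=17, bit5=1)
  nb ..#..: next=.  (t=0,i=1, bit4=0)
  nb ...##: next=.  (t=2,i=6, bit3=0)
  nb ...#.: next=.  (t=0,i=4, bit2=0)
  nb ....#: next=.  (t=1,i=4, bit1=0)
  nb .....: next=.  (t=1,i=2, bit0=0)
  bits 01010100111010011010001001100000 = 1424597600

1424597600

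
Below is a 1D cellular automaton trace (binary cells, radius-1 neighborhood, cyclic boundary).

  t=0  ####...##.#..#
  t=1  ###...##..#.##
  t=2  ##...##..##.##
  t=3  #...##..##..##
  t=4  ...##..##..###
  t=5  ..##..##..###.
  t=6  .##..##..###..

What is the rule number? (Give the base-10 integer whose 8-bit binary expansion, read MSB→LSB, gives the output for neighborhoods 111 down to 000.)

  nb ###: next=#  (t=0,i=0, bit7=1)
  nb ##.: next=.  (t=0,i=3, bit6=0)
  nb #.#: next=.  (t=0,i=9, bit5=0)
  nb #..: next=.  (t=0,i=4, bit4=0)
  nb .##: next=#  (t=0,i=7, bit3=1)
  nb .#.: next=#  (t=0,i=10, bit2=1)
  nb ..#: next=#  (t=0,i=6, bit1=1)
  nb ...: next=.  (t=0,i=5, bit0=0)
  bits 10001110 = 142

142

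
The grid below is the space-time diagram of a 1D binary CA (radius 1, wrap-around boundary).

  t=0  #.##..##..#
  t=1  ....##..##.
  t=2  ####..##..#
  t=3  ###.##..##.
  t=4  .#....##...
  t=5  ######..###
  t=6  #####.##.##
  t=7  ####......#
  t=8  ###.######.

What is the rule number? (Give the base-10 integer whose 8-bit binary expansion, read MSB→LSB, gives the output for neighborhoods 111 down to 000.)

  [7] ### => #  t=2,i=0
  [6] ##. => .  t=0,i=0
  [5] #.# => .  t=0,i=1
  [4] #.. => #  t=0,i=4
  [3] .## => .  t=0,i=2
  [2] .#. => #  t=4,i=1
  [1] ..# => #  t=0,i=5
  [0] ... => #  t=1,i=0
  bits 10010111 = 151

151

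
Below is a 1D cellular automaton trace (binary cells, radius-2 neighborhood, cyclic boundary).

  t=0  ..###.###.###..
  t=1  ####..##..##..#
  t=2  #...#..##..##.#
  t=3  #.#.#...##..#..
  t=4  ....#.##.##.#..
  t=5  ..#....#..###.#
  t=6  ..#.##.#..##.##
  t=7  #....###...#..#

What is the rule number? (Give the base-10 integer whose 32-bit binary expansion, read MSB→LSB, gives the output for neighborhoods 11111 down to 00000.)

  #####|.  b31=0 t=1,i=1
  ####.|.  b30=0 t=1,i=2
  ###.#|.  b29=0 t=0,i=4
  ###..|.  b28=0 t=0,i=12
  ##.##|.  b27=0 t=0,i=5
  ##.#.|#  b26=1 t=4,i=11
  ##..#|#  b25=1 t=1,i=4
  ##...|.  b24=0 t=0,i=13
  #.###|#  b23=1 t=0,i=6
  #.##.|.  b22=0 t=2,i=14
  #.#.#|.  b21=0 t=3,i=2
  #.#..|#  b20=1 t=3,i=4
  #..##|.  b19=0 t=1,i=5
  #..#.|.  b18=0 t=3,i=11
  #...#|#  b17=1 t=2,i=2
  #....|#  b16=1 t=0,i=14
  .####|#  b15=1 t=1,i=0
  .###.|#  b14=1 t=0,i=3
  .##.#|#  b13=1 t=2,i=12
  .##..|#  b12=1 t=1,i=7
  .#.##|.  b11=0 t=4,i=5
  .#.#.|.  b10=0 t=3,i=1
  .#..#|.  b9=0 t=2,i=5
  .#...|.  b8=0 t=3,i=5
  ..###|#  b7=1 t=0,i=2
  ..##.|.  b6=0 t=1,i=6
  ..#.#|.  b5=0 t=3,i=0
  ..#..|#  b4=1 t=2,i=4
  ...##|#  b3=1 t=0,i=1
  ...#.|.  b2=0 t=2,i=3
  ....#|#  b1=1 t=0,i=0
  .....|.  b0=0 t=4,i=0
  bits 00000110100100111111000010011010 = 110358682

110358682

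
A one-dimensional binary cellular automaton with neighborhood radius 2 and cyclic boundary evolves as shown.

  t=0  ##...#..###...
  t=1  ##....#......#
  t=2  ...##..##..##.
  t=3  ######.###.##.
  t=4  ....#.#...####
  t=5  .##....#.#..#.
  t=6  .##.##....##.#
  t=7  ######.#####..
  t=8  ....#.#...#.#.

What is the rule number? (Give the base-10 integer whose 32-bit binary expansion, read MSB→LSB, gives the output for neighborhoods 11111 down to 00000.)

  [31] ##### => .  t=3,i=2
  [30] ####. => #  t=3,i=4
  [29] ###.# => .  t=3,i=5
  [28] ###.. => .  t=0,i=10
  [27] ##.## => #  t=3,i=6
  [26] ##.#. => .  t=6,i=12
  [25] ##..# => #  t=2,i=5
  [24] ##... => .  t=0,i=2
  [23] #.### => .  t=3,i=0
  [22] #.##. => #  t=3,i=11
  [21] #.#.# => .  t=6,i=13
  [20] #.#.. => .  t=4,i=6
  [19] #..## => .  t=0,i=7
  [18] #..#. => #  t=5,i=11
  [17] #...# => .  t=0,i=3
  [16] #.... => #  t=1,i=3
  [15] .#### => .  t=3,i=1
  [14] .###. => .  t=0,i=9
  [13] .##.# => #  t=3,i=12
  [12] .##.. => #  t=0,i=1
  [11] .#.## => #  t=6,i=0
  [10] .#.#. => .  t=4,i=5
  [9] .#..# => #  t=0,i=6
  [8] .#... => #  t=1,i=7
  [7] ..### => .  t=0,i=8
  [6] ..##. => #  t=0,i=0
  [5] ..#.# => .  t=4,i=4
  [4] ..#.. => .  t=0,i=5
  [3] ...## => #  t=0,i=13
  [2] ...#. => .  t=0,i=4
  [1] ....# => #  t=1,i=4
  [0] ..... => .  t=1,i=9
  bits 01001010010001010011101101001010 = 1246051146

1246051146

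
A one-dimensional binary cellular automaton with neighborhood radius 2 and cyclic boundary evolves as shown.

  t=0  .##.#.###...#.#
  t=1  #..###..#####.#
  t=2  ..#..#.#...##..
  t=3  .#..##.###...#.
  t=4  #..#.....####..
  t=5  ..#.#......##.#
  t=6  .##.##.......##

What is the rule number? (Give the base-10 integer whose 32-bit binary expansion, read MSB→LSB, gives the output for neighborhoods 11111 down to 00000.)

1966999844

  ##### -> .   bit 31 = 0  t=1,i=10
  ####. -> #   bit 30 = 1  t=1,i=11
  ###.# -> #   bit 29 = 1  t=1,i=12
  ###.. -> #   bit 28 = 1  t=0,i=8
  ##.## -> .   bit 27 = 0  t=1,i=13
  ##.#. -> #   bit 26 = 1  t=0,i=3
  ##..# -> .   bit 25 = 0  t=1,i=1
  ##... -> #   bit 24 = 1  t=0,i=9
  #.### -> .   bit 23 = 0  t=0,i=6
  #.##. -> .   bit 22 = 0  t=0,i=1
  #.#.# -> #   bit 21 = 1  t=0,i=4
  #.#.. -> #   bit 20 = 1  t=2,i=7
  #..## -> #   bit 19 = 1  t=1,i=2
  #..#. -> #   bit 18 = 1  t=2,i=4
  #...# -> #   bit 17 = 1  t=0,i=10
  #.... -> .   bit 16 = 0  t=2,i=14
  .#### -> .   bit 15 = 0  t=1,i=9
  .###. -> .   bit 14 = 0  t=0,i=7
  .##.# -> .   bit 13 = 0  t=0,i=2
  .##.. -> .   bit 12 = 0  t=1,i=0
  .#.## -> #   bit 11 = 1  t=0,i=0
  .#.#. -> .   bit 10 = 0  t=0,i=13
  .#..# -> .   bit 9 = 0  t=2,i=3
  .#... -> #   bit 8 = 1  t=2,i=8
  ..### -> .   bit 7 = 0  t=1,i=3
  ..##. -> .   bit 6 = 0  t=2,i=11
  ..#.# -> #   bit 5 = 1  t=0,i=12
  ..#.. -> .   bit 4 = 0  t=2,i=2
  ...## -> .   bit 3 = 0  t=2,i=10
  ...#. -> #   bit 2 = 1  t=0,i=11
  ....# -> .   bit 1 = 0  t=2,i=0
  ..... -> .   bit 0 = 0  t=4,i=6
  bits 01110101001111100000100100100100 = 1966999844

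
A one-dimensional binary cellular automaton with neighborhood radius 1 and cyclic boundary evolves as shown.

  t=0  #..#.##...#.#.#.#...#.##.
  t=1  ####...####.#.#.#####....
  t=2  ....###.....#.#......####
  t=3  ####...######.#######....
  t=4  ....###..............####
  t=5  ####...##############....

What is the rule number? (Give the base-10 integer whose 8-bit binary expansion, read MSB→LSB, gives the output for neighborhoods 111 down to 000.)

23

  [7] ### => .  t=1,i=1
  [6] ##. => .  t=0,i=6
  [5] #.# => .  t=0,i=4
  [4] #.. => #  t=0,i=1
  [3] .## => .  t=0,i=5
  [2] .#. => #  t=0,i=0
  [1] ..# => #  t=0,i=2
  [0] ... => #  t=0,i=8
  bits 00010111 = 23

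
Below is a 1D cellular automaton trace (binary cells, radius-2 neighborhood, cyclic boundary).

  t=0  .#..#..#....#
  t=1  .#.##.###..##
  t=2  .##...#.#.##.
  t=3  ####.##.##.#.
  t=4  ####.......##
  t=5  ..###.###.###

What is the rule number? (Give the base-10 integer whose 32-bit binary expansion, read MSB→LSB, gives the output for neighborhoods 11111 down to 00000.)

1908185597

  nb #####: next=.  (t=4,i=0, bit31=0)
  nb ####.: next=#  (t=3,i=2, bit30=1)
  nb ###.#: next=#  (t=3,i=3, bit29=1)
  nb ###..: next=#  (t=1,i=8, bit28=1)
  nb ##.##: next=.  (t=1,i=5, bit27=0)
  nb ##.#.: next=.  (t=1,i=0, bit26=0)
  nb ##..#: next=.  (t=1,i=9, bit25=0)
  nb ##...: next=#  (t=2,i=3, bit24=1)
  nb #.###: next=#  (t=1,i=6, bit23=1)
  nb #.##.: next=.  (t=1,i=3, bit22=0)
  nb #.#.#: next=#  (t=1,i=1, bit21=1)
  nb #.#..: next=#  (t=0,i=1, bit20=1)
  nb #..##: next=#  (t=1,i=10, bit19=1)
  nb #..#.: next=#  (t=0,i=3, bit18=1)
  nb #...#: next=.  (t=2,i=4, bit17=0)
  nb #....: next=.  (t=0,i=9, bit16=0)
  nb .####: next=#  (t=3,i=1, bit15=1)
  nb .###.: next=.  (t=1,i=7, bit14=0)
  nb .##.#: next=.  (t=1,i=4, bit13=0)
  nb .##..: next=#  (t=2,i=2, bit12=1)
  nb .#.##: next=#  (t=1,i=2, bit11=1)
  nb .#.#.: next=.  (t=0,i=0, bit10=0)
  nb .#..#: next=.  (t=0,i=2, bit9=0)
  nb .#...: next=#  (t=0,i=8, bit8=1)
  nb ..###: next=#  (t=4,i=11, bit7=1)
  nb ..##.: next=#  (t=1,i=11, bit6=1)
  nb ..#.#: next=#  (t=0,i=12, bit5=1)
  nb ..#..: next=#  (t=0,i=4, bit4=1)
  nb ...##: next=#  (t=4,i=10, bit3=1)
  nb ...#.: next=#  (t=0,i=11, bit2=1)
  nb ....#: next=.  (t=0,i=10, bit1=0)
  nb .....: next=#  (t=4,i=6, bit0=1)
  bits 01110001101111001001100111111101 = 1908185597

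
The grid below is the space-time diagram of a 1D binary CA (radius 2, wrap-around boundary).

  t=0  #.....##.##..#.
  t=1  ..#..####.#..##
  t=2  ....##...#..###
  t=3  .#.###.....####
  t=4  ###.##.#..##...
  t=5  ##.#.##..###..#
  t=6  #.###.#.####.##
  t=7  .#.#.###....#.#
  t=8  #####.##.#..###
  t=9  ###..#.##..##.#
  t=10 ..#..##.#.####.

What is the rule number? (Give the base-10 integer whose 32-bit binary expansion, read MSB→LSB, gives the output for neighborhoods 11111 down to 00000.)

  [31] ##### => #  t=8,i=0
  [30] ####. => .  t=1,i=7
  [29] ###.# => .  t=1,i=8
  [28] ###.. => #  t=2,i=14
  [27] ##.## => #  t=0,i=8
  [26] ##.#. => #  t=1,i=9
  [25] ##..# => .  t=0,i=11
  [24] ##... => .  t=2,i=0
  [23] #.### => .  t=3,i=3
  [22] #.##. => .  t=0,i=9
  [21] #.#.# => #  t=3,i=1
  [20] #.#.. => .  t=0,i=0
  [19] #..## => #  t=1,i=4
  [18] #..#. => .  t=0,i=12
  [17] #...# => .  t=2,i=7
  [16] #.... => #  t=0,i=2
  [15] .#### => .  t=1,i=6
  [14] .###. => #  t=2,i=13
  [13] .##.# => #  t=0,i=7
  [12] .##.. => #  t=0,i=10
  [11] .#.## => #  t=3,i=2
  [10] .#.#. => #  t=0,i=14
  [9] .#..# => .  t=1,i=3
  [8] .#... => .  t=0,i=1
  [7] ..### => #  t=1,i=5
  [6] ..##. => #  t=0,i=6
  [5] ..#.# => #  t=0,i=13
  [4] ..#.. => .  t=1,i=2
  [3] ...## => #  t=0,i=5
  [2] ...#. => .  t=2,i=8
  [1] ....# => .  t=0,i=4
  [0] ..... => .  t=0,i=3
  bits 10011100001010010111110011101000 = 2619964648

2619964648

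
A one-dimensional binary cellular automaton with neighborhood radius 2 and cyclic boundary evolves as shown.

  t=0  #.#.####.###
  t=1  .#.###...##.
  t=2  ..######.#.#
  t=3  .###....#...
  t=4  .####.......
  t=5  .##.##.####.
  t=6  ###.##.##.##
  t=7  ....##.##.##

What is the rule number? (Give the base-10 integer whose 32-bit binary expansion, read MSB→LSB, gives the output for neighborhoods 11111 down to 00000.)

399173825

  nb #####: next=.  (t=2,i=4, bit31=0)
  nb ####.: next=.  (t=0,i=6, bit30=0)
  nb ###.#: next=.  (t=0,i=0, bit29=0)
  nb ###..: next=#  (t=1,i=5, bit28=1)
  nb ##.##: next=.  (t=0,i=8, bit27=0)
  nb ##.#.: next=#  (t=0,i=1, bit26=1)
  nb ##..#: next=#  (t=1,i=11, bit25=1)
  nb ##...: next=#  (t=1,i=6, bit24=1)
  nb #.###: next=#  (t=0,i=4, bit23=1)
  nb #.##.: next=#  (t=5,i=4, bit22=1)
  nb #.#.#: next=.  (t=0,i=2, bit21=0)
  nb #.#..: next=.  (t=2,i=11, bit20=0)
  nb #..##: next=#  (t=2,i=1, bit19=1)
  nb #..#.: next=.  (t=1,i=0, bit18=0)
  nb #...#: next=#  (t=1,i=7, bit17=1)
  nb #....: next=.  (t=3,i=5, bit16=0)
  nb .####: next=#  (t=0,i=5, bit15=1)
  nb .###.: next=#  (t=1,i=4, bit14=1)
  nb .##.#: next=#  (t=5,i=2, bit13=1)
  nb .##..: next=.  (t=1,i=10, bit12=0)
  nb .#.##: next=#  (t=0,i=3, bit11=1)
  nb .#.#.: next=.  (t=2,i=10, bit10=0)
  nb .#..#: next=.  (t=2,i=0, bit9=0)
  nb .#...: next=.  (t=3,i=9, bit8=0)
  nb ..###: next=#  (t=2,i=2, bit7=1)
  nb ..##.: next=#  (t=1,i=9, bit6=1)
  nb ..#.#: next=.  (t=1,i=1, bit5=0)
  nb ..#..: next=.  (t=3,i=8, bit4=0)
  nb ...##: next=.  (t=1,i=8, bit3=0)
  nb ...#.: next=.  (t=3,i=7, bit2=0)
  nb ....#: next=.  (t=3,i=6, bit1=0)
  nb .....: next=#  (t=4,i=7, bit0=1)
  bits 00010111110010101110100011000001 = 399173825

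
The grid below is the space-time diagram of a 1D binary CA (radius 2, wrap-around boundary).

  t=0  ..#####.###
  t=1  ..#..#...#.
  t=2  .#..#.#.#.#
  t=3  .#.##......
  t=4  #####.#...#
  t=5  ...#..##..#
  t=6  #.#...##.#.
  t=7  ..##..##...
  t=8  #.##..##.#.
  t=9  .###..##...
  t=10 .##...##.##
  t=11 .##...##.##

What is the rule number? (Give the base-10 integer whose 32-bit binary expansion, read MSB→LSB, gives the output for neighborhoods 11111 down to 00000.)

1079343590

  ##### -> .   bit 31 = 0  t=0,i=4
  ####. -> #   bit 30 = 1  t=0,i=5
  ###.# -> .   bit 29 = 0  t=0,i=6
  ###.. -> .   bit 28 = 0  t=0,i=10
  ##.## -> .   bit 27 = 0  t=0,i=7
  ##.#. -> .   bit 26 = 0  t=4,i=5
  ##..# -> .   bit 25 = 0  t=0,i=0
  ##... -> .   bit 24 = 0  t=3,i=5
  #.### -> .   bit 23 = 0  t=0,i=8
  #.##. -> #   bit 22 = 1  t=3,i=3
  #.#.# -> .   bit 21 = 0  t=2,i=6
  #.#.. -> #   bit 20 = 1  t=2,i=1
  #..## -> .   bit 19 = 0  t=0,i=1
  #..#. -> #   bit 18 = 1  t=1,i=4
  #...# -> .   bit 17 = 0  t=1,i=0
  #.... -> #   bit 16 = 1  t=3,i=6
  .#### -> .   bit 15 = 0  t=0,i=3
  .###. -> #   bit 14 = 1  t=0,i=9
  .##.# -> #   bit 13 = 1  t=6,i=7
  .##.. -> #   bit 12 = 1  t=3,i=4
  .#.## -> #   bit 11 = 1  t=3,i=2
  .#.#. -> .   bit 10 = 0  t=2,i=0
  .#..# -> .   bit 9 = 0  t=1,i=3
  .#... -> #   bit 8 = 1  t=1,i=6
  ..### -> #   bit 7 = 1  t=0,i=2
  ..##. -> #   bit 6 = 1  t=5,i=6
  ..#.# -> #   bit 5 = 1  t=2,i=4
  ..#.. -> .   bit 4 = 0  t=1,i=2
  ...## -> .   bit 3 = 0  t=4,i=9
  ...#. -> #   bit 2 = 1  t=1,i=1
  ....# -> #   bit 1 = 1  t=3,i=10
  ..... -> .   bit 0 = 0  t=3,i=7
  bits 01000000010101010111100111100110 = 1079343590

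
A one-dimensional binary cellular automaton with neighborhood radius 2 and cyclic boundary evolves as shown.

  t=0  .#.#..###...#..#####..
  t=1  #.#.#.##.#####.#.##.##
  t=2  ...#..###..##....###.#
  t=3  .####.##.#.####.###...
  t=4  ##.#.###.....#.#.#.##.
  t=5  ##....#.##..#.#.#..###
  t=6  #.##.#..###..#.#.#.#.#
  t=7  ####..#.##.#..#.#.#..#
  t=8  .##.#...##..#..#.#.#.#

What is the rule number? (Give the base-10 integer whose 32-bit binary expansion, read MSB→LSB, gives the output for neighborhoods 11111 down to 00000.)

  nb #####: next=#  (t=0,i=17, bit31=1)
  nb ####.: next=#  (t=0,i=18, bit30=1)
  nb ###.#: next=.  (t=1,i=0, bit29=0)
  nb ###..: next=.  (t=0,i=8, bit28=0)
  nb ##.##: next=#  (t=1,i=8, bit27=1)
  nb ##.#.: next=.  (t=1,i=1, bit26=0)
  nb ##..#: next=#  (t=2,i=9, bit25=1)
  nb ##...: next=#  (t=0,i=9, bit24=1)
  nb #.###: next=.  (t=1,i=9, bit23=0)
  nb #.##.: next=#  (t=1,i=6, bit22=1)
  nb #.#.#: next=.  (t=1,i=2, bit21=0)
  nb #.#..: next=.  (t=0,i=3, bit20=0)
  nb #..##: next=.  (t=0,i=5, bit19=0)
  nb #..#.: next=.  (t=5,i=11, bit18=0)
  nb #...#: next=#  (t=0,i=10, bit17=1)
  nb #....: next=#  (t=2,i=14, bit16=1)
  nb .####: next=.  (t=0,i=16, bit15=0)
  nb .###.: next=#  (t=0,i=7, bit14=1)
  nb .##.#: next=#  (t=1,i=7, bit13=1)
  nb .##..: next=#  (t=2,i=12, bit12=1)
  nb .#.##: next=.  (t=1,i=5, bit11=0)
  nb .#.#.: next=#  (t=0,i=2, bit10=1)
  nb .#..#: next=#  (t=0,i=4, bit9=1)
  nb .#...: next=.  (t=2,i=0, bit8=0)
  nb ..###: next=#  (t=0,i=6, bit7=1)
  nb ..##.: next=#  (t=2,i=11, bit6=1)
  nb ..#.#: next=.  (t=0,i=1, bit5=0)
  nb ..#..: next=#  (t=0,i=12, bit4=1)
  nb ...##: next=#  (t=2,i=16, bit3=1)
  nb ...#.: next=#  (t=0,i=0, bit2=1)
  nb ....#: next=.  (t=2,i=15, bit1=0)
  nb .....: next=.  (t=4,i=10, bit0=0)
  bits 11001011010000110111011011011100 = 3410196188

3410196188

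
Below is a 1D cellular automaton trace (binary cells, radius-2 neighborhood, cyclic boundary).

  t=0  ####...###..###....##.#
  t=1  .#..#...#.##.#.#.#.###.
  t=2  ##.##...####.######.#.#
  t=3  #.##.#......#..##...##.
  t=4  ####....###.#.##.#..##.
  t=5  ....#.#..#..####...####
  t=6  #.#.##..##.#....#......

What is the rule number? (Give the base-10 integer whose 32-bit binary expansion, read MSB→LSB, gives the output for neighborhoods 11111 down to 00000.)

  #####|#  b31=1 t=0,i=1
  ####.|.  b30=0 t=0,i=2
  ###.#|.  b29=0 t=2,i=1
  ###..|.  b28=0 t=0,i=3
  ##.##|#  b27=1 t=0,i=21
  ##.#.|.  b26=0 t=1,i=12
  ##..#|#  b25=1 t=0,i=10
  ##...|#  b24=1 t=0,i=4
  #.###|.  b23=0 t=0,i=22
  #.##.|#  b22=1 t=1,i=10
  #.#.#|#  b21=1 t=1,i=13
  #.#..|.  b20=0 t=3,i=5
  #..##|#  b19=1 t=0,i=11
  #..#.|#  b18=1 t=1,i=0
  #...#|.  b17=0 t=0,i=5
  #....|.  b16=0 t=0,i=16
  .####|.  b15=0 t=0,i=0
  .###.|#  b14=1 t=0,i=8
  .##.#|#  b13=1 t=0,i=20
  .##..|.  b12=0 t=2,i=4
  .#.##|#  b11=1 t=1,i=9
  .#.#.|#  b10=1 t=1,i=14
  .#..#|.  b9=0 t=1,i=2
  .#...|.  b8=0 t=1,i=5
  ..###|.  b7=0 t=0,i=7
  ..##.|#  b6=1 t=0,i=19
  ..#.#|#  b5=1 t=1,i=8
  ..#..|#  b4=1 t=1,i=1
  ...##|.  b3=0 t=0,i=6
  ...#.|.  b2=0 t=1,i=7
  ....#|#  b1=1 t=0,i=17
  .....|#  b0=1 t=3,i=8
  bits 10001011011011000110110001110011 = 2339138675

2339138675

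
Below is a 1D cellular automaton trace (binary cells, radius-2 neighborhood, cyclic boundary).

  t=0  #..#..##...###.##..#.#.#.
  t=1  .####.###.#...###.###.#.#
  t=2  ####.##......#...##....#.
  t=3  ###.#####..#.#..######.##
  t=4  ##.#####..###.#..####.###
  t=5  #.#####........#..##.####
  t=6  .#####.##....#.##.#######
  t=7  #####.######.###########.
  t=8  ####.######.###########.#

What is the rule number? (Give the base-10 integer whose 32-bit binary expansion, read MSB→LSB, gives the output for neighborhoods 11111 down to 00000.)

  #####|#  b31=1 t=3,i=0
  ####.|#  b30=1 t=1,i=3
  ###.#|.  b29=0 t=0,i=13
  ###..|.  b28=0 t=3,i=8
  ##.##|#  b27=1 t=0,i=14
  ##.#.|.  b26=0 t=1,i=9
  ##..#|.  b25=0 t=0,i=17
  ##...|#  b24=1 t=0,i=8
  #.###|#  b23=1 t=1,i=1
  #.##.|#  b22=1 t=0,i=15
  #.#.#|.  b21=0 t=0,i=21
  #.#..|.  b20=0 t=0,i=0
  #..##|.  b19=0 t=0,i=5
  #..#.|#  b18=1 t=0,i=2
  #...#|.  b17=0 t=0,i=9
  #....|#  b16=1 t=2,i=8
  .####|#  b15=1 t=1,i=2
  .###.|.  b14=0 t=0,i=12
  .##.#|#  b13=1 t=5,i=19
  .##..|#  b12=1 t=0,i=7
  .#.##|#  b11=1 t=1,i=0
  .#.#.|#  b10=1 t=0,i=20
  .#..#|#  b9=1 t=0,i=1
  .#...|.  b8=0 t=1,i=11
  ..###|.  b7=0 t=0,i=11
  ..##.|#  b6=1 t=0,i=6
  ..#.#|#  b5=1 t=0,i=19
  ..#..|#  b4=1 t=0,i=3
  ...##|#  b3=1 t=0,i=10
  ...#.|.  b2=0 t=2,i=12
  ....#|#  b1=1 t=2,i=11
  .....|.  b0=0 t=2,i=9
  bits 11001001110001011011111001111010 = 3385179770

3385179770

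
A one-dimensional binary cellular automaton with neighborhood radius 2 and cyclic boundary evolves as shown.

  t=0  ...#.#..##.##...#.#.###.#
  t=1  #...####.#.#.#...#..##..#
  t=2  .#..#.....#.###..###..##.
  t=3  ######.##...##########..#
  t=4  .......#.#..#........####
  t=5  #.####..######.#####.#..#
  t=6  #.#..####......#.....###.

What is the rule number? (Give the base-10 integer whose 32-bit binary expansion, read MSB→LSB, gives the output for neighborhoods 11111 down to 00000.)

  #####|.  b31=0 t=3,i=1
  ####.|.  b30=0 t=1,i=6
  ###.#|.  b29=0 t=0,i=22
  ###..|#  b28=1 t=2,i=14
  ##.##|.  b27=0 t=0,i=10
  ##.#.|.  b26=0 t=0,i=23
  ##..#|#  b25=1 t=1,i=22
  ##...|#  b24=1 t=0,i=13
  #.###|#  b23=1 t=0,i=20
  #.##.|#  b22=1 t=0,i=11
  #.#.#|.  b21=0 t=0,i=18
  #.#..|#  b20=1 t=0,i=5
  #..##|#  b19=1 t=0,i=7
  #..#.|#  b18=1 t=2,i=0
  #...#|.  b17=0 t=0,i=1
  #....|.  b16=0 t=2,i=6
  .####|.  b15=0 t=1,i=5
  .###.|#  b14=1 t=0,i=21
  .##.#|#  b13=1 t=0,i=9
  .##..|.  b12=0 t=0,i=12
  .#.##|.  b11=0 t=0,i=19
  .#.#.|#  b10=1 t=0,i=4
  .#..#|#  b9=1 t=0,i=6
  .#...|#  b8=1 t=0,i=0
  ..###|#  b7=1 t=1,i=4
  ..##.|.  b6=0 t=0,i=8
  ..#.#|.  b5=0 t=0,i=3
  ..#..|#  b4=1 t=1,i=17
  ...##|.  b3=0 t=1,i=3
  ...#.|.  b2=0 t=0,i=2
  ....#|#  b1=1 t=2,i=8
  .....|#  b0=1 t=2,i=7
  bits 00010011110111000110011110010011 = 333211539

333211539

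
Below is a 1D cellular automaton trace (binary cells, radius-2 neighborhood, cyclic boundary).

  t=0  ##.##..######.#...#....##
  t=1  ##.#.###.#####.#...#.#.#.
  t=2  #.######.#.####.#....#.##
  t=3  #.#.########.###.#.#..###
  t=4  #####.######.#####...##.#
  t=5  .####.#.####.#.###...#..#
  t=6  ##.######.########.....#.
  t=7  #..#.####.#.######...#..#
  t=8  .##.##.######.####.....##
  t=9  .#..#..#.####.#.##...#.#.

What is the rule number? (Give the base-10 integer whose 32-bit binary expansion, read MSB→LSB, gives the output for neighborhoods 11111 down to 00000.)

  #####|#  b31=1 t=0,i=9
  ####.|#  b30=1 t=0,i=0
  ###.#|#  b29=1 t=0,i=1
  ###..|#  b28=1 t=4,i=17
  ##.##|.  b27=0 t=0,i=2
  ##.#.|#  b26=1 t=0,i=13
  ##..#|#  b25=1 t=0,i=5
  ##...|.  b24=0 t=4,i=18
  #.###|#  b23=1 t=1,i=5
  #.##.|#  b22=1 t=0,i=3
  #.#.#|#  b21=1 t=1,i=3
  #.#..|.  b20=0 t=0,i=14
  #..##|#  b19=1 t=0,i=6
  #..#.|#  b18=1 t=5,i=23
  #...#|.  b17=0 t=0,i=16
  #....|.  b16=0 t=0,i=20
  .####|.  b15=0 t=0,i=8
  .###.|#  b14=1 t=1,i=6
  .##.#|.  b13=0 t=1,i=1
  .##..|.  b12=0 t=0,i=4
  .#.##|#  b11=1 t=1,i=4
  .#.#.|.  b10=0 t=1,i=20
  .#..#|.  b9=0 t=3,i=20
  .#...|#  b8=1 t=0,i=15
  ..###|#  b7=1 t=0,i=7
  ..##.|#  b6=1 t=4,i=21
  ..#.#|.  b5=0 t=1,i=19
  ..#..|.  b4=0 t=0,i=18
  ...##|.  b3=0 t=0,i=22
  ...#.|.  b2=0 t=0,i=17
  ....#|#  b1=1 t=0,i=21
  .....|.  b0=0 t=6,i=20
  bits 11110110111011000100100111000010 = 4142680514

4142680514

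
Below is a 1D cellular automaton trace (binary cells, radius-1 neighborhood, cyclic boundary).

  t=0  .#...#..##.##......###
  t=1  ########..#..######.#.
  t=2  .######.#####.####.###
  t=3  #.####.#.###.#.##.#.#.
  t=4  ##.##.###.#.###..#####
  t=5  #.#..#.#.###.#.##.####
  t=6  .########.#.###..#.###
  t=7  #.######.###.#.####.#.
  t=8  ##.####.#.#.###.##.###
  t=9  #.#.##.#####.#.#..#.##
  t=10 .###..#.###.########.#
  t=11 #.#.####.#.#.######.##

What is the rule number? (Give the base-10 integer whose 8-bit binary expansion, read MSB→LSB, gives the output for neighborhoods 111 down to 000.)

  ###|#  b7=1 t=0,i=20
  ##.|.  b6=0 t=0,i=9
  #.#|#  b5=1 t=0,i=0
  #..|#  b4=1 t=0,i=2
  .##|.  b3=0 t=0,i=8
  .#.|#  b2=1 t=0,i=1
  ..#|#  b1=1 t=0,i=4
  ...|#  b0=1 t=0,i=3
  bits 10110111 = 183

183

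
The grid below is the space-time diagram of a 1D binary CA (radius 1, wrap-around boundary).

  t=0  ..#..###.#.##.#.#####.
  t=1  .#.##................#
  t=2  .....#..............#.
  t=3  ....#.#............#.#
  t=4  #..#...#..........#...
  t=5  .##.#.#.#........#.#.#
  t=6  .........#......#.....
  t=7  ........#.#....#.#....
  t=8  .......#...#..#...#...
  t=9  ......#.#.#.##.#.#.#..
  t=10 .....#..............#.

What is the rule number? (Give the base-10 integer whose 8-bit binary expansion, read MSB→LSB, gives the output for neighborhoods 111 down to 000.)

18

  [7] ### => .  t=0,i=6
  [6] ##. => .  t=0,i=7
  [5] #.# => .  t=0,i=8
  [4] #.. => #  t=0,i=3
  [3] .## => .  t=0,i=5
  [2] .#. => .  t=0,i=2
  [1] ..# => #  t=0,i=1
  [0] ... => .  t=0,i=0
  bits 00010010 = 18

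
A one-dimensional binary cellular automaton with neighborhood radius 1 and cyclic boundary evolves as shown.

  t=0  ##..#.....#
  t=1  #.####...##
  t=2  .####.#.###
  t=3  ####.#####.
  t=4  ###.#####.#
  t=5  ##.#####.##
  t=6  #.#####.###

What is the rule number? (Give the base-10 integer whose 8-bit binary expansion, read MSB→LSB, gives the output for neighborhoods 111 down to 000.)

190

  ###|#  b7=1 t=0,i=0
  ##.|.  b6=0 t=0,i=1
  #.#|#  b5=1 t=1,i=1
  #..|#  b4=1 t=0,i=2
  .##|#  b3=1 t=0,i=10
  .#.|#  b2=1 t=0,i=4
  ..#|#  b1=1 t=0,i=3
  ...|.  b0=0 t=0,i=6
  bits 10111110 = 190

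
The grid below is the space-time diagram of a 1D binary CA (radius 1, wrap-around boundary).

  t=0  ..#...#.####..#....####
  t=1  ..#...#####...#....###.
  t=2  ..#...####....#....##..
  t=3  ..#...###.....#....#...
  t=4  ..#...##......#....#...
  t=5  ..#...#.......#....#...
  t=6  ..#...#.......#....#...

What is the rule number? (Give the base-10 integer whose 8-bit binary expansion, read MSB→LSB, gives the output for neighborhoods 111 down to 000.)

  ###|#  b7=1 t=0,i=9
  ##.|.  b6=0 t=0,i=11
  #.#|#  b5=1 t=0,i=7
  #..|.  b4=0 t=0,i=0
  .##|#  b3=1 t=0,i=8
  .#.|#  b2=1 t=0,i=2
  ..#|.  b1=0 t=0,i=1
  ...|.  b0=0 t=0,i=4
  bits 10101100 = 172

172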